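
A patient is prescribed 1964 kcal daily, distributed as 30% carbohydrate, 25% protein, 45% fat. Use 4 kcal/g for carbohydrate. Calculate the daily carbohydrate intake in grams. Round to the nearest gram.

147 g/day

Carbohydrate energy = 30% × 1964 = 589.2 kcal.
At 4 kcal/g: 589.2 ÷ 4 = 147.3 g.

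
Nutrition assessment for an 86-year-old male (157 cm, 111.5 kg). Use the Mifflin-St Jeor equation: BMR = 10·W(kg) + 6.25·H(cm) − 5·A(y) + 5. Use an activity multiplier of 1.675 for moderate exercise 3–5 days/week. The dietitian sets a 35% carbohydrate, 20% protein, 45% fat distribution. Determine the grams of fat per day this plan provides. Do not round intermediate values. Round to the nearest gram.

Mifflin-St Jeor (male): BMR = 10(111.5) + 6.25(157) − 5(86) + 5 = 1115 + 981.25 − 430 + 5 = 1671.25 kcal/day.
TEE = 1671.25 × 1.675 = 2799.3438 kcal/day.
Fat energy = 45% × 2799.3438 = 1259.7047 kcal.
Fat = 1259.7047 ÷ 9 kcal/g = 139.9672 g.

140 g/day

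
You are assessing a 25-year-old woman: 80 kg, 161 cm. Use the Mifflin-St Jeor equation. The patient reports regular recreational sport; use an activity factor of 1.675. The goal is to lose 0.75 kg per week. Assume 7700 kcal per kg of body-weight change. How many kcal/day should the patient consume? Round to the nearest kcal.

Mifflin-St Jeor (female): BMR = 10(80) + 6.25(161) − 5(25) − 161 = 800 + 1006.25 − 125 − 161 = 1520.25 kcal/day.
TEE = 1520.25 × 1.675 = 2546.4188 kcal/day.
Required daily deficit = 0.75 × 7700 ÷ 7 = 825 kcal/day.
Target intake = 2546.4188 − 825 = 1721.4188 kcal/day.

1721 kcal/day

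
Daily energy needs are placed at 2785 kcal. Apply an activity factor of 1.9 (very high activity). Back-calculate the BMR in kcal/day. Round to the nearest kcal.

BMR = TEE ÷ activity factor = 2785 ÷ 1.9 = 1465.7895 kcal/day.

1466 kcal/day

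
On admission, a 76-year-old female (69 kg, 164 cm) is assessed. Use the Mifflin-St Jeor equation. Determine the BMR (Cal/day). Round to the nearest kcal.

1174 Cal/day

Mifflin-St Jeor (female): BMR = 10(69) + 6.25(164) − 5(76) − 161 = 690 + 1025 − 380 − 161 = 1174 kcal/day.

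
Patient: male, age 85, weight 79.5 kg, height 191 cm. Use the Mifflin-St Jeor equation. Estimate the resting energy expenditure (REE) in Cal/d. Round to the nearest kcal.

Mifflin-St Jeor (male): BMR = 10(79.5) + 6.25(191) − 5(85) + 5 = 795 + 1193.75 − 425 + 5 = 1568.75 kcal/day.

1569 Cal/d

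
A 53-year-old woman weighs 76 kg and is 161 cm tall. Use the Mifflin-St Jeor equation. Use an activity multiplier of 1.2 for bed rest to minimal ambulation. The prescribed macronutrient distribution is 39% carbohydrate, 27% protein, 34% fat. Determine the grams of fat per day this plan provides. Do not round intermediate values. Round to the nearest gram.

61 g/day

Mifflin-St Jeor (female): BMR = 10(76) + 6.25(161) − 5(53) − 161 = 760 + 1006.25 − 265 − 161 = 1340.25 kcal/day.
TEE = 1340.25 × 1.2 = 1608.3 kcal/day.
Fat energy = 34% × 1608.3 = 546.822 kcal.
Fat = 546.822 ÷ 9 kcal/g = 60.758 g.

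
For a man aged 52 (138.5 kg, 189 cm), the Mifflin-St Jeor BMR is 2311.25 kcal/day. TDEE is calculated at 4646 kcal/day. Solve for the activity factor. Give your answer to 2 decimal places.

2.01

Activity factor = TEE ÷ BMR = 4646 ÷ 2311.25 = 2.01.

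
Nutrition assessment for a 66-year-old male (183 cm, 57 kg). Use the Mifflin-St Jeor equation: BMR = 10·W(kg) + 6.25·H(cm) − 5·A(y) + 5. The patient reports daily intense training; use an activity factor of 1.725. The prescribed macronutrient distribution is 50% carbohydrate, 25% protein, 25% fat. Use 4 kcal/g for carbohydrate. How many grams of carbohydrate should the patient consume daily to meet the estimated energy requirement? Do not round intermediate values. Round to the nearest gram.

Mifflin-St Jeor (male): BMR = 10(57) + 6.25(183) − 5(66) + 5 = 570 + 1143.75 − 330 + 5 = 1388.75 kcal/day.
TEE = 1388.75 × 1.725 = 2395.5938 kcal/day.
Carbohydrate energy = 50% × 2395.5938 = 1197.7969 kcal.
Carbohydrate = 1197.7969 ÷ 4 kcal/g = 299.4492 g.

299 g/day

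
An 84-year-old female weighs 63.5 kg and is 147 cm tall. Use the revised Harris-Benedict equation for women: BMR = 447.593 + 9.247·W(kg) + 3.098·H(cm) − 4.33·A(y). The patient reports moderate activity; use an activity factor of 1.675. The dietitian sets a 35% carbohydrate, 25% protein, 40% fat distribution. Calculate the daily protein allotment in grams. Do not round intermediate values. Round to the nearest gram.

118 g/day

Harris-Benedict: BMR = 447.593 + 9.247(63.5) + 3.098(147) − 4.33(84) = 1126.4635 kcal/day.
TEE = 1126.4635 × 1.675 = 1886.8264 kcal/day.
Protein energy = 25% × 1886.8264 = 471.7066 kcal.
Protein = 471.7066 ÷ 4 kcal/g = 117.9266 g.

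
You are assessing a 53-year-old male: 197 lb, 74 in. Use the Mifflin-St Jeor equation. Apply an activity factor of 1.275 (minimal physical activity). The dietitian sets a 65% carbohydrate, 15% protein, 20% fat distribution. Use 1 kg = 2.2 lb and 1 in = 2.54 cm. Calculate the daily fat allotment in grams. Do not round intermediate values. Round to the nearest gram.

Convert to metric: weight = 197 ÷ 2.2 = 89.5455 kg; height = 74 × 2.54 = 187.96 cm.
Mifflin-St Jeor (male): BMR = 10(89.5455) + 6.25(187.96) − 5(53) + 5 = 895.4545 + 1174.75 − 265 + 5 = 1810.2045 kcal/day.
TEE = 1810.2045 × 1.275 = 2308.0108 kcal/day.
Fat energy = 20% × 2308.0108 = 461.6022 kcal.
Fat = 461.6022 ÷ 9 kcal/g = 51.2891 g.

51 g/day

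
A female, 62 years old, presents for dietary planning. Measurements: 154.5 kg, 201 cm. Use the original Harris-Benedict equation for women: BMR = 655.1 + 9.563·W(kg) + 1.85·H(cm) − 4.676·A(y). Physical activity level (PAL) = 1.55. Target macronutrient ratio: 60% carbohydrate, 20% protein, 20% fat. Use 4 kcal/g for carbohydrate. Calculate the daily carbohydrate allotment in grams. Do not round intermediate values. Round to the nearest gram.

Harris-Benedict: BMR = 655.1 + 9.563(154.5) + 1.85(201) − 4.676(62) = 2214.5215 kcal/day.
TEE = 2214.5215 × 1.55 = 3432.5083 kcal/day.
Carbohydrate energy = 60% × 3432.5083 = 2059.505 kcal.
Carbohydrate = 2059.505 ÷ 4 kcal/g = 514.8762 g.

515 g/day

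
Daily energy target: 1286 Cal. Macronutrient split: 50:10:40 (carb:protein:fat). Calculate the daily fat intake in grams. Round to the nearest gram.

57 g/day

Fat energy = 40% × 1286 = 514.4 kcal.
At 9 kcal/g: 514.4 ÷ 9 = 57.1556 g.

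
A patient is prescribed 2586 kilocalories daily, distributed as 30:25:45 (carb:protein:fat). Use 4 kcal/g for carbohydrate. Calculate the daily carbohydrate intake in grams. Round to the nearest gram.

Carbohydrate energy = 30% × 2586 = 775.8 kcal.
At 4 kcal/g: 775.8 ÷ 4 = 193.95 g.

194 g/day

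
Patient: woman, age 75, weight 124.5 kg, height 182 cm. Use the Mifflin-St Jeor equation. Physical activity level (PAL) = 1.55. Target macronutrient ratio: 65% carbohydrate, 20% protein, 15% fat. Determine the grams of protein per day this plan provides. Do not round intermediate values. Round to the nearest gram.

Mifflin-St Jeor (female): BMR = 10(124.5) + 6.25(182) − 5(75) − 161 = 1245 + 1137.5 − 375 − 161 = 1846.5 kcal/day.
TEE = 1846.5 × 1.55 = 2862.075 kcal/day.
Protein energy = 20% × 2862.075 = 572.415 kcal.
Protein = 572.415 ÷ 4 kcal/g = 143.1038 g.

143 g/day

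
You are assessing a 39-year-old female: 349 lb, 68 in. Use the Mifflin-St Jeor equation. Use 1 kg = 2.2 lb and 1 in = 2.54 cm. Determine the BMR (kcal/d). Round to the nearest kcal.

2310 kcal/d

Convert to metric: weight = 349 ÷ 2.2 = 158.6364 kg; height = 68 × 2.54 = 172.72 cm.
Mifflin-St Jeor (female): BMR = 10(158.6364) + 6.25(172.72) − 5(39) − 161 = 1586.3636 + 1079.5 − 195 − 161 = 2309.8636 kcal/day.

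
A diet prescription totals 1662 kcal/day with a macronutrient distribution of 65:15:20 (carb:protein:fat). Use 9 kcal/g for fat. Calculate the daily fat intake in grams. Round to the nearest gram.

Fat energy = 20% × 1662 = 332.4 kcal.
At 9 kcal/g: 332.4 ÷ 9 = 36.9333 g.

37 g/day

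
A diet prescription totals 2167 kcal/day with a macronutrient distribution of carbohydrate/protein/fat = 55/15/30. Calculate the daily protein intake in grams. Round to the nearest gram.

Protein energy = 15% × 2167 = 325.05 kcal.
At 4 kcal/g: 325.05 ÷ 4 = 81.2625 g.

81 g/day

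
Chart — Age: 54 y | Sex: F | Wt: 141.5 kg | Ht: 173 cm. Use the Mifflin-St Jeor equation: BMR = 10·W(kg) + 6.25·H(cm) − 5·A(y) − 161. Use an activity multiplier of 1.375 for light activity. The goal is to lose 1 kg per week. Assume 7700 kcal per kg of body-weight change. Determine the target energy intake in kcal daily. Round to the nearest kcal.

Mifflin-St Jeor (female): BMR = 10(141.5) + 6.25(173) − 5(54) − 161 = 1415 + 1081.25 − 270 − 161 = 2065.25 kcal/day.
TEE = 2065.25 × 1.375 = 2839.7188 kcal/day.
Required daily deficit = 1 × 7700 ÷ 7 = 1100 kcal/day.
Target intake = 2839.7188 − 1100 = 1739.7188 kcal/day.

1740 kcal daily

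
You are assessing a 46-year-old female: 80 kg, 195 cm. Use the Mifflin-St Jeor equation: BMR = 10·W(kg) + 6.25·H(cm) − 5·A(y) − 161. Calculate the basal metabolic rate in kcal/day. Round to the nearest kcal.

1628 kcal/day

Mifflin-St Jeor (female): BMR = 10(80) + 6.25(195) − 5(46) − 161 = 800 + 1218.75 − 230 − 161 = 1627.75 kcal/day.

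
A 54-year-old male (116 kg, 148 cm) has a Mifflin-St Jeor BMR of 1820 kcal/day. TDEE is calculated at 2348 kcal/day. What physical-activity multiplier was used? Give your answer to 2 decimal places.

1.29

Activity factor = TEE ÷ BMR = 2348 ÷ 1820 = 1.29.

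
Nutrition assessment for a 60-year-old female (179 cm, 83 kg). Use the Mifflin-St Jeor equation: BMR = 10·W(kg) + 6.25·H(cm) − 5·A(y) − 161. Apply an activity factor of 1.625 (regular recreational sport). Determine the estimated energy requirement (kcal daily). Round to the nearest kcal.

Mifflin-St Jeor (female): BMR = 10(83) + 6.25(179) − 5(60) − 161 = 830 + 1118.75 − 300 − 161 = 1487.75 kcal/day.
TEE = BMR × activity factor = 1487.75 × 1.625 = 2417.5938 kcal/day.

2418 kcal daily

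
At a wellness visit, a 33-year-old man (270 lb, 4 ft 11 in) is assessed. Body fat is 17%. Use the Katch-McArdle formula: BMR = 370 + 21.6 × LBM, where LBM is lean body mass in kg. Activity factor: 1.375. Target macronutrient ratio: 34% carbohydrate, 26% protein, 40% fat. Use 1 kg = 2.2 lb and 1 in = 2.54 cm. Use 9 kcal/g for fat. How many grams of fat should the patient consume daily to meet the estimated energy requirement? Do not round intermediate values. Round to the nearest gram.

157 g/day

Convert to metric: weight = 270 ÷ 2.2 = 122.7273 kg; height = (4×12 + 11) × 2.54 = 59 × 2.54 = 149.86 cm.
LBM = 122.7273 × (1 − 0.17) = 101.8636 kg. Katch-McArdle: BMR = 370 + 21.6 × 101.8636 = 2570.2545 kcal/day.
TEE = 2570.2545 × 1.375 = 3534.1 kcal/day.
Fat energy = 40% × 3534.1 = 1413.64 kcal.
Fat = 1413.64 ÷ 9 kcal/g = 157.0711 g.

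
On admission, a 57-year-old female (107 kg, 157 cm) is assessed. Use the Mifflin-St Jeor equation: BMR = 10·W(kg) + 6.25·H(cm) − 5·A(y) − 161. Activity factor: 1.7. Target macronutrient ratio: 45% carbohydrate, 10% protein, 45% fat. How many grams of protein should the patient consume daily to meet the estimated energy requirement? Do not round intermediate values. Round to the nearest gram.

68 g/day

Mifflin-St Jeor (female): BMR = 10(107) + 6.25(157) − 5(57) − 161 = 1070 + 981.25 − 285 − 161 = 1605.25 kcal/day.
TEE = 1605.25 × 1.7 = 2728.925 kcal/day.
Protein energy = 10% × 2728.925 = 272.8925 kcal.
Protein = 272.8925 ÷ 4 kcal/g = 68.2231 g.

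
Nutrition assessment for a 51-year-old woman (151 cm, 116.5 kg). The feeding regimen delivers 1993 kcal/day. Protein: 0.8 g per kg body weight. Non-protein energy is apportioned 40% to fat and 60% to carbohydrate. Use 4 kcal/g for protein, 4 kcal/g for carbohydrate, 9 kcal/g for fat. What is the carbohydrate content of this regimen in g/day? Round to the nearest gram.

243 g/day

Protein = 0.8 × 116.5 = 93.2 g → 93.2 × 4 = 372.8 kcal.
Non-protein calories = 1993 − 372.8 = 1620.2 kcal.
Fat: 40% × 1620.2 = 648.08 kcal; carbohydrate: 972.12 kcal.
Carbohydrate: 972.12 kcal ÷ 4 kcal/g = 243.03 g.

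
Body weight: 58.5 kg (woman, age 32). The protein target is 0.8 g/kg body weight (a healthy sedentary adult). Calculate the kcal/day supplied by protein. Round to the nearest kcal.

Protein = 0.8 g/kg × 58.5 kg = 46.8 g/day.
Protein energy = 46.8 g × 4 kcal/g = 187.2 kcal/day.

187 kcal/day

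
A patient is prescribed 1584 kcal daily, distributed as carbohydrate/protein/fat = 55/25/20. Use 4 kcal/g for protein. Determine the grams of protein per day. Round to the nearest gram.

Protein energy = 25% × 1584 = 396 kcal.
At 4 kcal/g: 396 ÷ 4 = 99 g.

99 g/day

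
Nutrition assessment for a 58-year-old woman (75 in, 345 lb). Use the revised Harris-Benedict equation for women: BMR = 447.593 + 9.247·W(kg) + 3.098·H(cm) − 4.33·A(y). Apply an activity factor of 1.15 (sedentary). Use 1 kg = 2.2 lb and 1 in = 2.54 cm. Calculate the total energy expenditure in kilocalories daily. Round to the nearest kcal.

2572 kilocalories daily

Convert to metric: weight = 345 ÷ 2.2 = 156.8182 kg; height = 75 × 2.54 = 190.5 cm.
Harris-Benedict: BMR = 447.593 + 9.247(156.8182) + 3.098(190.5) − 4.33(58) = 2236.7197 kcal/day.
TEE = BMR × activity factor = 2236.7197 × 1.15 = 2572.2277 kcal/day.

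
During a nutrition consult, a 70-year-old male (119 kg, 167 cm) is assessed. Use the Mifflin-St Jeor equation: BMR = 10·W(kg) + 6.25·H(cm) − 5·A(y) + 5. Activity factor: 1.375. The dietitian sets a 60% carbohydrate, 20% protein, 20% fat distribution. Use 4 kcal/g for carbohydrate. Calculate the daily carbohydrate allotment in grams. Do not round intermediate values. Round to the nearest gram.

Mifflin-St Jeor (male): BMR = 10(119) + 6.25(167) − 5(70) + 5 = 1190 + 1043.75 − 350 + 5 = 1888.75 kcal/day.
TEE = 1888.75 × 1.375 = 2597.0313 kcal/day.
Carbohydrate energy = 60% × 2597.0313 = 1558.2188 kcal.
Carbohydrate = 1558.2188 ÷ 4 kcal/g = 389.5547 g.

390 g/day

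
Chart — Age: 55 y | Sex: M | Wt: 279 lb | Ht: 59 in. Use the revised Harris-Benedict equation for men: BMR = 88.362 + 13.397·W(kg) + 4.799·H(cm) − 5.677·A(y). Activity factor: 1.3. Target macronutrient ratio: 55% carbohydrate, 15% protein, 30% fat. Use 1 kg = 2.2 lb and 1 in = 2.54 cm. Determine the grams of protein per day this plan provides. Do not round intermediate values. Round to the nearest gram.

Convert to metric: weight = 279 ÷ 2.2 = 126.8182 kg; height = 59 × 2.54 = 149.86 cm.
Harris-Benedict: BMR = 88.362 + 13.397(126.8182) + 4.799(149.86) − 5.677(55) = 2194.2883 kcal/day.
TEE = 2194.2883 × 1.3 = 2852.5748 kcal/day.
Protein energy = 15% × 2852.5748 = 427.8862 kcal.
Protein = 427.8862 ÷ 4 kcal/g = 106.9716 g.

107 g/day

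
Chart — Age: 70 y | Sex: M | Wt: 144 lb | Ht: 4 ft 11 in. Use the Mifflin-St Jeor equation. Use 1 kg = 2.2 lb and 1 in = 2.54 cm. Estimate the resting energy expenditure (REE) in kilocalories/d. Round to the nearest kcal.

Convert to metric: weight = 144 ÷ 2.2 = 65.4545 kg; height = (4×12 + 11) × 2.54 = 59 × 2.54 = 149.86 cm.
Mifflin-St Jeor (male): BMR = 10(65.4545) + 6.25(149.86) − 5(70) + 5 = 654.5455 + 936.625 − 350 + 5 = 1246.1705 kcal/day.

1246 kilocalories/d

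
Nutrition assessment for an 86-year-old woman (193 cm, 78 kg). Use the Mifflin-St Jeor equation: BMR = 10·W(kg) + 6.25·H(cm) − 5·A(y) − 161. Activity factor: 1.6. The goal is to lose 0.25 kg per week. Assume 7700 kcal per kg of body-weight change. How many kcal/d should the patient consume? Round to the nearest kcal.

Mifflin-St Jeor (female): BMR = 10(78) + 6.25(193) − 5(86) − 161 = 780 + 1206.25 − 430 − 161 = 1395.25 kcal/day.
TEE = 1395.25 × 1.6 = 2232.4 kcal/day.
Required daily deficit = 0.25 × 7700 ÷ 7 = 275 kcal/day.
Target intake = 2232.4 − 275 = 1957.4 kcal/day.

1957 kcal/d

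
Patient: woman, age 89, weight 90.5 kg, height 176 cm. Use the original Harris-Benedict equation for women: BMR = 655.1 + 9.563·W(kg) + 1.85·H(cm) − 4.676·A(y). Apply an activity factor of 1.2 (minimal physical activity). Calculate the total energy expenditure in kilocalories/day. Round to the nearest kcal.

1716 kilocalories/day

Harris-Benedict: BMR = 655.1 + 9.563(90.5) + 1.85(176) − 4.676(89) = 1429.9875 kcal/day.
TEE = BMR × activity factor = 1429.9875 × 1.2 = 1715.985 kcal/day.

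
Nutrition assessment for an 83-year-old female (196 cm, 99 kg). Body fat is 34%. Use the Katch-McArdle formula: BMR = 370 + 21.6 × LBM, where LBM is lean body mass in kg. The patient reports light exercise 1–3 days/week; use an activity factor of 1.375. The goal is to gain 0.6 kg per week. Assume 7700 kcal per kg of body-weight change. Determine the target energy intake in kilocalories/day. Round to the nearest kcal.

3109 kilocalories/day

LBM = 99 × (1 − 0.34) = 65.34 kg. Katch-McArdle: BMR = 370 + 21.6 × 65.34 = 1781.344 kcal/day.
TEE = 1781.344 × 1.375 = 2449.348 kcal/day.
Required daily surplus = 0.6 × 7700 ÷ 7 = 660 kcal/day.
Target intake = 2449.348 + 660 = 3109.348 kcal/day.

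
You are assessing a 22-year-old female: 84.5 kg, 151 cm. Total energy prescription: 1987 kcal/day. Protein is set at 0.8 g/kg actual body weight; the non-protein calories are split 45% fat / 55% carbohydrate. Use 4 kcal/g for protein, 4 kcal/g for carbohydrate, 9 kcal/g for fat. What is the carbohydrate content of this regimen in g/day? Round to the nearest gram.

Protein = 0.8 × 84.5 = 67.6 g → 67.6 × 4 = 270.4 kcal.
Non-protein calories = 1987 − 270.4 = 1716.6 kcal.
Fat: 45% × 1716.6 = 772.47 kcal; carbohydrate: 944.13 kcal.
Carbohydrate: 944.13 kcal ÷ 4 kcal/g = 236.0325 g.

236 g/day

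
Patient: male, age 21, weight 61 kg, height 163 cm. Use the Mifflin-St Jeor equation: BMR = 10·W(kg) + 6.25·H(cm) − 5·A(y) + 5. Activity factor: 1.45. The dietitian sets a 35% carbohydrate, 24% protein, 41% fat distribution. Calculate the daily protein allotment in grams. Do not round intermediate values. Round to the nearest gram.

133 g/day

Mifflin-St Jeor (male): BMR = 10(61) + 6.25(163) − 5(21) + 5 = 610 + 1018.75 − 105 + 5 = 1528.75 kcal/day.
TEE = 1528.75 × 1.45 = 2216.6875 kcal/day.
Protein energy = 24% × 2216.6875 = 532.005 kcal.
Protein = 532.005 ÷ 4 kcal/g = 133.0013 g.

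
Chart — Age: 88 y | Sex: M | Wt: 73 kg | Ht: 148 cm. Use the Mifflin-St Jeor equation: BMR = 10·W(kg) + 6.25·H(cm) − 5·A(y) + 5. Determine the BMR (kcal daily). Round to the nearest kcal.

Mifflin-St Jeor (male): BMR = 10(73) + 6.25(148) − 5(88) + 5 = 730 + 925 − 440 + 5 = 1220 kcal/day.

1220 kcal daily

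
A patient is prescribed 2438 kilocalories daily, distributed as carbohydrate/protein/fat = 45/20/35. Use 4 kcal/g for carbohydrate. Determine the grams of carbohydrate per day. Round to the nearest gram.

274 g/day

Carbohydrate energy = 45% × 2438 = 1097.1 kcal.
At 4 kcal/g: 1097.1 ÷ 4 = 274.275 g.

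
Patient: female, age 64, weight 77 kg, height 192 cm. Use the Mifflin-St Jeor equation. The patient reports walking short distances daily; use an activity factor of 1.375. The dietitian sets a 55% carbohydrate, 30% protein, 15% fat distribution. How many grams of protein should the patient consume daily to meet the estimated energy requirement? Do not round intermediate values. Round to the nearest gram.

Mifflin-St Jeor (female): BMR = 10(77) + 6.25(192) − 5(64) − 161 = 770 + 1200 − 320 − 161 = 1489 kcal/day.
TEE = 1489 × 1.375 = 2047.375 kcal/day.
Protein energy = 30% × 2047.375 = 614.2125 kcal.
Protein = 614.2125 ÷ 4 kcal/g = 153.5531 g.

154 g/day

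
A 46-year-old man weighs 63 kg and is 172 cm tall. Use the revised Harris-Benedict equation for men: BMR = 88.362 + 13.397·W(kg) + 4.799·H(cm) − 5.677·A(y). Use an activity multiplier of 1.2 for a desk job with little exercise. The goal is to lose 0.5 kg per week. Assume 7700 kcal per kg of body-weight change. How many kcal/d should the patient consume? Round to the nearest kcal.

Harris-Benedict: BMR = 88.362 + 13.397(63) + 4.799(172) − 5.677(46) = 1496.659 kcal/day.
TEE = 1496.659 × 1.2 = 1795.9908 kcal/day.
Required daily deficit = 0.5 × 7700 ÷ 7 = 550 kcal/day.
Target intake = 1795.9908 − 550 = 1245.9908 kcal/day.

1246 kcal/d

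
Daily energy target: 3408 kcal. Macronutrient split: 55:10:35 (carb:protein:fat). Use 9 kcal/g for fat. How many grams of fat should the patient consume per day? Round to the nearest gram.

Fat energy = 35% × 3408 = 1192.8 kcal.
At 9 kcal/g: 1192.8 ÷ 9 = 132.5333 g.

133 g/day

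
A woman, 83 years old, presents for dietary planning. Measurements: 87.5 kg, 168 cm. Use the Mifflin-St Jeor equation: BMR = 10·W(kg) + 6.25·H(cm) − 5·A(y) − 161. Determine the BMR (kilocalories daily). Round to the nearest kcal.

1349 kilocalories daily

Mifflin-St Jeor (female): BMR = 10(87.5) + 6.25(168) − 5(83) − 161 = 875 + 1050 − 415 − 161 = 1349 kcal/day.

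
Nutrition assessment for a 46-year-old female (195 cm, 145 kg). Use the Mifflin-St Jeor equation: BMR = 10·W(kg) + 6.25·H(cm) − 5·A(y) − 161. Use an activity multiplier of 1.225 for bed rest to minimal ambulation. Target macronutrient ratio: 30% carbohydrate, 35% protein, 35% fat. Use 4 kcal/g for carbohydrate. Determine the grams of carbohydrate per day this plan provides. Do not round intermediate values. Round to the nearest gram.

209 g/day

Mifflin-St Jeor (female): BMR = 10(145) + 6.25(195) − 5(46) − 161 = 1450 + 1218.75 − 230 − 161 = 2277.75 kcal/day.
TEE = 2277.75 × 1.225 = 2790.2438 kcal/day.
Carbohydrate energy = 30% × 2790.2438 = 837.0731 kcal.
Carbohydrate = 837.0731 ÷ 4 kcal/g = 209.2683 g.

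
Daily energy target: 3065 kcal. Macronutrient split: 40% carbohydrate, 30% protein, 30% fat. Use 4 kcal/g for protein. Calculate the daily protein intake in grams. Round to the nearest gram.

230 g/day

Protein energy = 30% × 3065 = 919.5 kcal.
At 4 kcal/g: 919.5 ÷ 4 = 229.875 g.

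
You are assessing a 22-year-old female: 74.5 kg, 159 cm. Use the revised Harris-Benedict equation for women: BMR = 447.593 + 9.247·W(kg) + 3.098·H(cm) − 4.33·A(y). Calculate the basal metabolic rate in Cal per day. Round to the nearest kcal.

1534 Cal per day

Harris-Benedict: BMR = 447.593 + 9.247(74.5) + 3.098(159) − 4.33(22) = 1533.8165 kcal/day.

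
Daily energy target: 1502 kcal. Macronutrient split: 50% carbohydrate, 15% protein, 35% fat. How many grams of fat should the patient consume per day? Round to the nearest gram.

Fat energy = 35% × 1502 = 525.7 kcal.
At 9 kcal/g: 525.7 ÷ 9 = 58.4111 g.

58 g/day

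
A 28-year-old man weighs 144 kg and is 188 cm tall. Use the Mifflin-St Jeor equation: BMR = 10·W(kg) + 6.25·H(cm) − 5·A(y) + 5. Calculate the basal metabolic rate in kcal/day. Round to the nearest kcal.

Mifflin-St Jeor (male): BMR = 10(144) + 6.25(188) − 5(28) + 5 = 1440 + 1175 − 140 + 5 = 2480 kcal/day.

2480 kcal/day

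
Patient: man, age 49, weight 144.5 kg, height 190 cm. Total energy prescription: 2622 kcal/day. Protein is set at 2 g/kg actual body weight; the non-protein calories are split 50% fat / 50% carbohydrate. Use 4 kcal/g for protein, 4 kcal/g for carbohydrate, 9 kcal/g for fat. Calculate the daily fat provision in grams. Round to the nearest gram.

81 g/day

Protein = 2 × 144.5 = 289 g → 289 × 4 = 1156 kcal.
Non-protein calories = 2622 − 1156 = 1466 kcal.
Fat: 50% × 1466 = 733 kcal; carbohydrate: 733 kcal.
Fat: 733 kcal ÷ 9 kcal/g = 81.4444 g.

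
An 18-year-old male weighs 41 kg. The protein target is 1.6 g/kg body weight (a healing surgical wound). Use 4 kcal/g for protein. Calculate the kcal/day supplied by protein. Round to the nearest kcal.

262 kcal/day

Protein = 1.6 g/kg × 41 kg = 65.6 g/day.
Protein energy = 65.6 g × 4 kcal/g = 262.4 kcal/day.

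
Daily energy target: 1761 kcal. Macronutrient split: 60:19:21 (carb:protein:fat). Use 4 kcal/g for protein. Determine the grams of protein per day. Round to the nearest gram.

Protein energy = 19% × 1761 = 334.59 kcal.
At 4 kcal/g: 334.59 ÷ 4 = 83.6475 g.

84 g/day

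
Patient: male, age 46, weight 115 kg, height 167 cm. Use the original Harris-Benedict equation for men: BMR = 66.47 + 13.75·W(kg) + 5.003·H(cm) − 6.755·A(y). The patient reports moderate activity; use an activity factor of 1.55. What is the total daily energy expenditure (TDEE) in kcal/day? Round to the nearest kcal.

Harris-Benedict: BMR = 66.47 + 13.75(115) + 5.003(167) − 6.755(46) = 2172.491 kcal/day.
TEE = BMR × activity factor = 2172.491 × 1.55 = 3367.3611 kcal/day.

3367 kcal/day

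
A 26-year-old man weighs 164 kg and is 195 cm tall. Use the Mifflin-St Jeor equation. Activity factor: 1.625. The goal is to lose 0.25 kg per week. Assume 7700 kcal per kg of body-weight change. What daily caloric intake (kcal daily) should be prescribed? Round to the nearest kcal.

4167 kcal daily

Mifflin-St Jeor (male): BMR = 10(164) + 6.25(195) − 5(26) + 5 = 1640 + 1218.75 − 130 + 5 = 2733.75 kcal/day.
TEE = 2733.75 × 1.625 = 4442.3438 kcal/day.
Required daily deficit = 0.25 × 7700 ÷ 7 = 275 kcal/day.
Target intake = 4442.3438 − 275 = 4167.3438 kcal/day.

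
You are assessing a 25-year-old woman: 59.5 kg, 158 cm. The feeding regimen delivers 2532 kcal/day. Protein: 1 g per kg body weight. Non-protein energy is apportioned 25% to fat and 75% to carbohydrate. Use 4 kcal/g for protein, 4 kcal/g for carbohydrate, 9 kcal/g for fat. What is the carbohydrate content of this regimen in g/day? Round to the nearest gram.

430 g/day

Protein = 1 × 59.5 = 59.5 g → 59.5 × 4 = 238 kcal.
Non-protein calories = 2532 − 238 = 2294 kcal.
Fat: 25% × 2294 = 573.5 kcal; carbohydrate: 1720.5 kcal.
Carbohydrate: 1720.5 kcal ÷ 4 kcal/g = 430.125 g.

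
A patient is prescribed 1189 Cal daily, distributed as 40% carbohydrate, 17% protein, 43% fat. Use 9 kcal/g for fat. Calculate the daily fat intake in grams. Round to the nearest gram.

Fat energy = 43% × 1189 = 511.27 kcal.
At 9 kcal/g: 511.27 ÷ 9 = 56.8078 g.

57 g/day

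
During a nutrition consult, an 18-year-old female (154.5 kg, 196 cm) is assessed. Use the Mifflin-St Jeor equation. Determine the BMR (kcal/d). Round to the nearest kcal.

Mifflin-St Jeor (female): BMR = 10(154.5) + 6.25(196) − 5(18) − 161 = 1545 + 1225 − 90 − 161 = 2519 kcal/day.

2519 kcal/d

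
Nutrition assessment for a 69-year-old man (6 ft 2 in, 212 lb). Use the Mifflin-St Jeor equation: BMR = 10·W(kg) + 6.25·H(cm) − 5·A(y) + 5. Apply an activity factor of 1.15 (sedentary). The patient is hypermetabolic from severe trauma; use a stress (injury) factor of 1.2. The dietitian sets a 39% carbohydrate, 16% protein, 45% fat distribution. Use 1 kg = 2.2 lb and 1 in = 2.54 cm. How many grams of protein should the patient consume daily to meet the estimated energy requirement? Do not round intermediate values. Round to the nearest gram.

99 g/day

Convert to metric: weight = 212 ÷ 2.2 = 96.3636 kg; height = (6×12 + 2) × 2.54 = 74 × 2.54 = 187.96 cm.
Mifflin-St Jeor (male): BMR = 10(96.3636) + 6.25(187.96) − 5(69) + 5 = 963.6364 + 1174.75 − 345 + 5 = 1798.3864 kcal/day.
TEE = 1798.3864 × 1.15 = 2068.1443 kcal/day.
With stress factor 1.2: 2068.1443 × 1.2 = 2481.7732 kcal/day.
Protein energy = 16% × 2481.7732 = 397.0837 kcal.
Protein = 397.0837 ÷ 4 kcal/g = 99.2709 g.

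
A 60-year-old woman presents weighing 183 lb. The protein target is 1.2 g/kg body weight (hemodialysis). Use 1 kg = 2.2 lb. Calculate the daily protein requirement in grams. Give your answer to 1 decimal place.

Weight in kg = 183 ÷ 2.2 = 83.1818 kg.
Protein = 1.2 g/kg × 83.1818 kg = 99.8182 g/day.

99.8 g/day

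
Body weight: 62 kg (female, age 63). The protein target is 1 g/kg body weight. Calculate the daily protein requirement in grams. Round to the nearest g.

Protein = 1 g/kg × 62 kg = 62 g/day.

62 g/day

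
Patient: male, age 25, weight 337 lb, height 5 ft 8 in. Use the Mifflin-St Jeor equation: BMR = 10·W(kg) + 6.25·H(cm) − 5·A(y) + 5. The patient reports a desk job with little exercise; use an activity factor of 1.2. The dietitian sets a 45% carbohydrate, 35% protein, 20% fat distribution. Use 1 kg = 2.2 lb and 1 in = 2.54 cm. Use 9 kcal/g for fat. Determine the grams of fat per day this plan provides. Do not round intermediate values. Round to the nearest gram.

66 g/day

Convert to metric: weight = 337 ÷ 2.2 = 153.1818 kg; height = (5×12 + 8) × 2.54 = 68 × 2.54 = 172.72 cm.
Mifflin-St Jeor (male): BMR = 10(153.1818) + 6.25(172.72) − 5(25) + 5 = 1531.8182 + 1079.5 − 125 + 5 = 2491.3182 kcal/day.
TEE = 2491.3182 × 1.2 = 2989.5818 kcal/day.
Fat energy = 20% × 2989.5818 = 597.9164 kcal.
Fat = 597.9164 ÷ 9 kcal/g = 66.4352 g.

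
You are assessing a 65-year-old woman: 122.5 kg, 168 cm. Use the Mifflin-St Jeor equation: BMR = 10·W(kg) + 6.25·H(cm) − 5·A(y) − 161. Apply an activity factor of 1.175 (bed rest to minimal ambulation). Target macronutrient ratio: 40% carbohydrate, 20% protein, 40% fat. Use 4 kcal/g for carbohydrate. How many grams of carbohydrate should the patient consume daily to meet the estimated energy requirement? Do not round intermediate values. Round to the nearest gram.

Mifflin-St Jeor (female): BMR = 10(122.5) + 6.25(168) − 5(65) − 161 = 1225 + 1050 − 325 − 161 = 1789 kcal/day.
TEE = 1789 × 1.175 = 2102.075 kcal/day.
Carbohydrate energy = 40% × 2102.075 = 840.83 kcal.
Carbohydrate = 840.83 ÷ 4 kcal/g = 210.2075 g.

210 g/day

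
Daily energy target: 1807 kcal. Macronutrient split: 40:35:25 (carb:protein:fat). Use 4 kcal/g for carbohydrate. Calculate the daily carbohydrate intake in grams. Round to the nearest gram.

181 g/day

Carbohydrate energy = 40% × 1807 = 722.8 kcal.
At 4 kcal/g: 722.8 ÷ 4 = 180.7 g.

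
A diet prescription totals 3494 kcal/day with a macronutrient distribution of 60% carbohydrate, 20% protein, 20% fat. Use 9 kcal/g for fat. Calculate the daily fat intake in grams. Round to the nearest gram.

Fat energy = 20% × 3494 = 698.8 kcal.
At 9 kcal/g: 698.8 ÷ 9 = 77.6444 g.

78 g/day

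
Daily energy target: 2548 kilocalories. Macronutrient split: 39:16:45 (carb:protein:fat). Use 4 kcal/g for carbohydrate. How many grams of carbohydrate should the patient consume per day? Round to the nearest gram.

248 g/day

Carbohydrate energy = 39% × 2548 = 993.72 kcal.
At 4 kcal/g: 993.72 ÷ 4 = 248.43 g.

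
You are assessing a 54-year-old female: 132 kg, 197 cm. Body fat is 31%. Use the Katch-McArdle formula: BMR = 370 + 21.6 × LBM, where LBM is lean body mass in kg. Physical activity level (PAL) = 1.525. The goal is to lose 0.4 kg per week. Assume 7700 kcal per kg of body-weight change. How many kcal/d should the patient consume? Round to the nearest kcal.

LBM = 132 × (1 − 0.31) = 91.08 kg. Katch-McArdle: BMR = 370 + 21.6 × 91.08 = 2337.328 kcal/day.
TEE = 2337.328 × 1.525 = 3564.4252 kcal/day.
Required daily deficit = 0.4 × 7700 ÷ 7 = 440 kcal/day.
Target intake = 3564.4252 − 440 = 3124.4252 kcal/day.

3124 kcal/d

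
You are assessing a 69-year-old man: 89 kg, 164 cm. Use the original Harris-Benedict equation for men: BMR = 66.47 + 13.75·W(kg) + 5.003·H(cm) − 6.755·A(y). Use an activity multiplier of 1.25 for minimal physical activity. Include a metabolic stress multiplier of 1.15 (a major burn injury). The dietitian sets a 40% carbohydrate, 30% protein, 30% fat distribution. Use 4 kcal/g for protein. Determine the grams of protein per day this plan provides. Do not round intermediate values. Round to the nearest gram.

177 g/day

Harris-Benedict: BMR = 66.47 + 13.75(89) + 5.003(164) − 6.755(69) = 1644.617 kcal/day.
TEE = 1644.617 × 1.25 = 2055.7713 kcal/day.
With stress factor 1.15: 2055.7713 × 1.15 = 2364.1369 kcal/day.
Protein energy = 30% × 2364.1369 = 709.2411 kcal.
Protein = 709.2411 ÷ 4 kcal/g = 177.3103 g.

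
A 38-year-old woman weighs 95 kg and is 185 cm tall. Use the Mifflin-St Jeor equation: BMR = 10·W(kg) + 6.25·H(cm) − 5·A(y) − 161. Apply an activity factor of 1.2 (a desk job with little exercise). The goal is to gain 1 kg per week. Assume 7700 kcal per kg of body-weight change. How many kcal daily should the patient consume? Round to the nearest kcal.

Mifflin-St Jeor (female): BMR = 10(95) + 6.25(185) − 5(38) − 161 = 950 + 1156.25 − 190 − 161 = 1755.25 kcal/day.
TEE = 1755.25 × 1.2 = 2106.3 kcal/day.
Required daily surplus = 1 × 7700 ÷ 7 = 1100 kcal/day.
Target intake = 2106.3 + 1100 = 3206.3 kcal/day.

3206 kcal daily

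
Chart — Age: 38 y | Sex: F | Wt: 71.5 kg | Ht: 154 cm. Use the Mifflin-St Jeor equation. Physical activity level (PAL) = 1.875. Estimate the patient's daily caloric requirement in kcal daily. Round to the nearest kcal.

2487 kcal daily

Mifflin-St Jeor (female): BMR = 10(71.5) + 6.25(154) − 5(38) − 161 = 715 + 962.5 − 190 − 161 = 1326.5 kcal/day.
TEE = BMR × activity factor = 1326.5 × 1.875 = 2487.1875 kcal/day.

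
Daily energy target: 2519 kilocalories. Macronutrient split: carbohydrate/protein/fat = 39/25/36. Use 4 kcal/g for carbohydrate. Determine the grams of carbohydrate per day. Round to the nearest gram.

Carbohydrate energy = 39% × 2519 = 982.41 kcal.
At 4 kcal/g: 982.41 ÷ 4 = 245.6025 g.

246 g/day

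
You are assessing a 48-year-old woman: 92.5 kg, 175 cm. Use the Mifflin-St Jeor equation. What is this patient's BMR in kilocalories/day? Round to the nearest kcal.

1618 kilocalories/day

Mifflin-St Jeor (female): BMR = 10(92.5) + 6.25(175) − 5(48) − 161 = 925 + 1093.75 − 240 − 161 = 1617.75 kcal/day.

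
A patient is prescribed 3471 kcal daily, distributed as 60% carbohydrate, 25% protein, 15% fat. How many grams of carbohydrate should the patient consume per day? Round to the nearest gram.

Carbohydrate energy = 60% × 3471 = 2082.6 kcal.
At 4 kcal/g: 2082.6 ÷ 4 = 520.65 g.

521 g/day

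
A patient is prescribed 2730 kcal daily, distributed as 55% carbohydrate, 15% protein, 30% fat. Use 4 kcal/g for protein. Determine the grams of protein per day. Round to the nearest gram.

102 g/day

Protein energy = 15% × 2730 = 409.5 kcal.
At 4 kcal/g: 409.5 ÷ 4 = 102.375 g.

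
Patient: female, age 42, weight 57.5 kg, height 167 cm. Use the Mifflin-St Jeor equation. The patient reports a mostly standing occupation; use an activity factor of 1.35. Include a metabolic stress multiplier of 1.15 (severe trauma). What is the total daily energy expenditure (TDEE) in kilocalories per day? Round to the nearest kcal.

Mifflin-St Jeor (female): BMR = 10(57.5) + 6.25(167) − 5(42) − 161 = 575 + 1043.75 − 210 − 161 = 1247.75 kcal/day.
TEE = BMR × activity factor = 1247.75 × 1.35 = 1684.4625 kcal/day.
Apply stress factor: 1684.4625 × 1.15 = 1937.1319 kcal/day.

1937 kilocalories per day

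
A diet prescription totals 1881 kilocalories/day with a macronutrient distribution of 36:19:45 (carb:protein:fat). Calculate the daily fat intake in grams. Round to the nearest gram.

Fat energy = 45% × 1881 = 846.45 kcal.
At 9 kcal/g: 846.45 ÷ 9 = 94.05 g.

94 g/day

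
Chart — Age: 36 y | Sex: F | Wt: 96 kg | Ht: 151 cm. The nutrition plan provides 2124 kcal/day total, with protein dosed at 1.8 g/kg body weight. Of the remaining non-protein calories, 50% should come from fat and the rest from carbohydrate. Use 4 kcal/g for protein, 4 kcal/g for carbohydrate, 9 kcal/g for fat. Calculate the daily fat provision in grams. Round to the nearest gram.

Protein = 1.8 × 96 = 172.8 g → 172.8 × 4 = 691.2 kcal.
Non-protein calories = 2124 − 691.2 = 1432.8 kcal.
Fat: 50% × 1432.8 = 716.4 kcal; carbohydrate: 716.4 kcal.
Fat: 716.4 kcal ÷ 9 kcal/g = 79.6 g.

80 g/day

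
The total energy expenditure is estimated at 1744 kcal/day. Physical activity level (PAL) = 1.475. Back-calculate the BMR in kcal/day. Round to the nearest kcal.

BMR = TEE ÷ activity factor = 1744 ÷ 1.475 = 1182.3729 kcal/day.

1182 kcal/day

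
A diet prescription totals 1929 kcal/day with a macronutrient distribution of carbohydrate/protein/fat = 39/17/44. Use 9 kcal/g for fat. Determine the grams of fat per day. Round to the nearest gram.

Fat energy = 44% × 1929 = 848.76 kcal.
At 9 kcal/g: 848.76 ÷ 9 = 94.3067 g.

94 g/day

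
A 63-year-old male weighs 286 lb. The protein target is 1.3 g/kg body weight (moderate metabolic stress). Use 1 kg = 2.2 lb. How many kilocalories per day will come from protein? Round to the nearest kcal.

Weight in kg = 286 ÷ 2.2 = 130 kg.
Protein = 1.3 g/kg × 130 kg = 169 g/day.
Protein energy = 169 g × 4 kcal/g = 676 kcal/day.

676 kcal/day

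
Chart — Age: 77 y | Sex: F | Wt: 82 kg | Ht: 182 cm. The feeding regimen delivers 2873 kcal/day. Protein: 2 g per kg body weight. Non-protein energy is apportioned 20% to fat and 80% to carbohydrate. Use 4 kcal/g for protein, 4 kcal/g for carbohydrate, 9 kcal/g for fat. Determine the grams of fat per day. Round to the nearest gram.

49 g/day

Protein = 2 × 82 = 164 g → 164 × 4 = 656 kcal.
Non-protein calories = 2873 − 656 = 2217 kcal.
Fat: 20% × 2217 = 443.4 kcal; carbohydrate: 1773.6 kcal.
Fat: 443.4 kcal ÷ 9 kcal/g = 49.2667 g.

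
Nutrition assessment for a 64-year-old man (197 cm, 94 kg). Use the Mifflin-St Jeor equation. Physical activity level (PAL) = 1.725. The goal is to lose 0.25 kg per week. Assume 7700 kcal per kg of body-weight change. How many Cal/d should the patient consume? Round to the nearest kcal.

2927 Cal/d

Mifflin-St Jeor (male): BMR = 10(94) + 6.25(197) − 5(64) + 5 = 940 + 1231.25 − 320 + 5 = 1856.25 kcal/day.
TEE = 1856.25 × 1.725 = 3202.0313 kcal/day.
Required daily deficit = 0.25 × 7700 ÷ 7 = 275 kcal/day.
Target intake = 3202.0313 − 275 = 2927.0313 kcal/day.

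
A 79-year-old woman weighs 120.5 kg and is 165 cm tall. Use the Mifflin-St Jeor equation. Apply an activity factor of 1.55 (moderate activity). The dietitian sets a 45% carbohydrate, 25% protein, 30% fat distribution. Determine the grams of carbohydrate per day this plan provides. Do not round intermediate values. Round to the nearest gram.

293 g/day

Mifflin-St Jeor (female): BMR = 10(120.5) + 6.25(165) − 5(79) − 161 = 1205 + 1031.25 − 395 − 161 = 1680.25 kcal/day.
TEE = 1680.25 × 1.55 = 2604.3875 kcal/day.
Carbohydrate energy = 45% × 2604.3875 = 1171.9744 kcal.
Carbohydrate = 1171.9744 ÷ 4 kcal/g = 292.9936 g.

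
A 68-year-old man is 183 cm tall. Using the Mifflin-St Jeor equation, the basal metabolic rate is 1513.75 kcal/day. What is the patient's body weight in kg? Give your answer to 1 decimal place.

70.5 kg

1513.75 = 10·W + 6.25(183) − 5(68) + 5
10·W = 1513.75 − 808.75 = 705, so W = 70.5 kg.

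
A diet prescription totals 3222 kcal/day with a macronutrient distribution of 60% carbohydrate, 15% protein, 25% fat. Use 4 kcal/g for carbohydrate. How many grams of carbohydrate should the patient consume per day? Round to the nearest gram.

Carbohydrate energy = 60% × 3222 = 1933.2 kcal.
At 4 kcal/g: 1933.2 ÷ 4 = 483.3 g.

483 g/day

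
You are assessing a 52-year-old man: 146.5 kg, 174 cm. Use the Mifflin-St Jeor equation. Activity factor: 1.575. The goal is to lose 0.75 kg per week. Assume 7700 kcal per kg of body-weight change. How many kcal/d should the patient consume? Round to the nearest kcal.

2794 kcal/d

Mifflin-St Jeor (male): BMR = 10(146.5) + 6.25(174) − 5(52) + 5 = 1465 + 1087.5 − 260 + 5 = 2297.5 kcal/day.
TEE = 2297.5 × 1.575 = 3618.5625 kcal/day.
Required daily deficit = 0.75 × 7700 ÷ 7 = 825 kcal/day.
Target intake = 3618.5625 − 825 = 2793.5625 kcal/day.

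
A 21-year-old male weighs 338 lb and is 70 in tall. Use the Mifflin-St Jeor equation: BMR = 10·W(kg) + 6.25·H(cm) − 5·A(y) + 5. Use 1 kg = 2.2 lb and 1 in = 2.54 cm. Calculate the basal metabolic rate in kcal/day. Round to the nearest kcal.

2548 kcal/day

Convert to metric: weight = 338 ÷ 2.2 = 153.6364 kg; height = 70 × 2.54 = 177.8 cm.
Mifflin-St Jeor (male): BMR = 10(153.6364) + 6.25(177.8) − 5(21) + 5 = 1536.3636 + 1111.25 − 105 + 5 = 2547.6136 kcal/day.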